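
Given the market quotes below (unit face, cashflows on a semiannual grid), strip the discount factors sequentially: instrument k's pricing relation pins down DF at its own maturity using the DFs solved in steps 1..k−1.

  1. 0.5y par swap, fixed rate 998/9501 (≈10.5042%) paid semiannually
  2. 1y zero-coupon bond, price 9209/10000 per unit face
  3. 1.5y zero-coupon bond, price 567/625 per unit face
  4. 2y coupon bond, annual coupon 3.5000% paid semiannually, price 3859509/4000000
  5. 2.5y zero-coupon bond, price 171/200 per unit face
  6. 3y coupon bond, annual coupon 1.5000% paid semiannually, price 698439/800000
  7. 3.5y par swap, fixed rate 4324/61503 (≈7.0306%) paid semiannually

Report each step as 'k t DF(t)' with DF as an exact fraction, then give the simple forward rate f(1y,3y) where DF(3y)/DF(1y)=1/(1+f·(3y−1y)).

step 1 [0.5y] swap r/2=499/9501: DF=(1 − 499/9501·(0))/(1+499/9501) = 9501/10000 ≈ 0.950100
step 2 [1y] zero: DF = P = 9209/10000 ≈ 0.920900
step 3 [1.5y] zero: DF = P = 567/625 ≈ 0.907200
step 4 [2y] bond c/2=7/400: DF=(3859509/4000000 − 7/400·(0.950100+0.920900+0.907200))/(1+7/400) = 1801/2000 ≈ 0.900500
step 5 [2.5y] zero: DF = P = 171/200 ≈ 0.855000
step 6 [3y] bond c/2=3/400: DF=(698439/800000 − 3/400·(0.950100+0.920900+0.907200+0.900500+0.855000))/(1+3/400) = 1041/1250 ≈ 0.832800
step 7 [3.5y] swap r/2=2162/61503: DF=(1 − 2162/61503·(0.950100+0.920900+0.907200+0.900500+0.855000+0.832800))/(1+2162/61503) = 3919/5000 ≈ 0.783800

1 1/2 9501/10000
2 1 9209/10000
3 3/2 567/625
4 2 1801/2000
5 5/2 171/200
6 3 1041/1250
7 7/2 3919/5000
f(1y,3y) = ((9209/10000)/(1041/1250) − 1)/(2) = 881/16656 ≈ 5.2894%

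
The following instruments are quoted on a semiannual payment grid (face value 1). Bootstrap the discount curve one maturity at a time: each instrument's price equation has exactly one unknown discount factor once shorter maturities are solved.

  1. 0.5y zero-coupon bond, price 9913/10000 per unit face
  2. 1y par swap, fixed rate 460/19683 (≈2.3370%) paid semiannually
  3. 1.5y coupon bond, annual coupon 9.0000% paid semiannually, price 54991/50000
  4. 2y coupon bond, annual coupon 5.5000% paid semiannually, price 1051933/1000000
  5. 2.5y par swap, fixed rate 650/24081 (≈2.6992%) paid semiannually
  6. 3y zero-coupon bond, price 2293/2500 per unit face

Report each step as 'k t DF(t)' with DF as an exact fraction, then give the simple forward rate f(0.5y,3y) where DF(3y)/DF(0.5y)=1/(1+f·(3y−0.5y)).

1 1/2 9913/10000
2 1 977/1000
3 3/2 9677/10000
4 2 2363/2500
5 5/2 187/200
6 3 2293/2500
f(0.5y,3y) = ((9913/10000)/(2293/2500) − 1)/(5/2) = 741/22930 ≈ 3.2316%

step 1 [0.5y] zero: DF = P = 9913/10000 ≈ 0.991300
step 2 [1y] swap r/2=230/19683: DF=(1 − 230/19683·(0.991300))/(1+230/19683) = 977/1000 ≈ 0.977000
step 3 [1.5y] bond c/2=9/200: DF=(54991/50000 − 9/200·(0.991300+0.977000))/(1+9/200) = 9677/10000 ≈ 0.967700
step 4 [2y] bond c/2=11/400: DF=(1051933/1000000 − 11/400·(0.991300+0.977000+0.967700))/(1+11/400) = 2363/2500 ≈ 0.945200
step 5 [2.5y] swap r/2=325/24081: DF=(1 − 325/24081·(0.991300+0.977000+0.967700+0.945200))/(1+325/24081) = 187/200 ≈ 0.935000
step 6 [3y] zero: DF = P = 2293/2500 ≈ 0.917200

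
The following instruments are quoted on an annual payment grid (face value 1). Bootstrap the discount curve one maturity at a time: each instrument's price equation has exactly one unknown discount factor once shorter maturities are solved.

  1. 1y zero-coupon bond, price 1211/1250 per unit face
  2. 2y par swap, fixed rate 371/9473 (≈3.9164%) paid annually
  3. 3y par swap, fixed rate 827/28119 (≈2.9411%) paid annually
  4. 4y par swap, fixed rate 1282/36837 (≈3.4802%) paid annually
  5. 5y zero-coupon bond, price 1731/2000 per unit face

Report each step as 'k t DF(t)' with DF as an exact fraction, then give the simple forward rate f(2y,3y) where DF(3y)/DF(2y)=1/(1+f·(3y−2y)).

step 1 [1y] zero: DF = P = 1211/1250 ≈ 0.968800
step 2 [2y] swap r/1=371/9473: DF=(1 − 371/9473·(0.968800))/(1+371/9473) = 4629/5000 ≈ 0.925800
step 3 [3y] swap r/1=827/28119: DF=(1 − 827/28119·(0.968800+0.925800))/(1+827/28119) = 9173/10000 ≈ 0.917300
step 4 [4y] swap r/1=1282/36837: DF=(1 − 1282/36837·(0.968800+0.925800+0.917300))/(1+1282/36837) = 4359/5000 ≈ 0.871800
step 5 [5y] zero: DF = P = 1731/2000 ≈ 0.865500

1 1 1211/1250
2 2 4629/5000
3 3 9173/10000
4 4 4359/5000
5 5 1731/2000
f(2y,3y) = ((4629/5000)/(9173/10000) − 1)/(1) = 85/9173 ≈ 0.9266%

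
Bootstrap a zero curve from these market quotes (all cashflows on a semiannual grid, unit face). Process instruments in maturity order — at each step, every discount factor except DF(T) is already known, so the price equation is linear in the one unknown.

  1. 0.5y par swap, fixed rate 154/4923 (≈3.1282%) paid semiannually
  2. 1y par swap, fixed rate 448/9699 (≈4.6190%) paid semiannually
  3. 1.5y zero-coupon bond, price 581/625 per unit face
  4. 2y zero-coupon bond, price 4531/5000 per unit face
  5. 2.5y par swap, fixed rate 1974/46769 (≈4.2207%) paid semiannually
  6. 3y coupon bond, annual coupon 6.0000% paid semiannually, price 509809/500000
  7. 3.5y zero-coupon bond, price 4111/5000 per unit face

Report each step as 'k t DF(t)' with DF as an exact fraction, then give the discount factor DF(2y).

1 1/2 4923/5000
2 1 597/625
3 3/2 581/625
4 2 4531/5000
5 5/2 9013/10000
6 3 8537/10000
7 7/2 4111/5000
DF(2y) = 4531/5000 ≈ 0.906200

step 1 [0.5y] swap r/2=77/4923: DF=(1 − 77/4923·(0))/(1+77/4923) = 4923/5000 ≈ 0.984600
step 2 [1y] swap r/2=224/9699: DF=(1 − 224/9699·(0.984600))/(1+224/9699) = 597/625 ≈ 0.955200
step 3 [1.5y] zero: DF = P = 581/625 ≈ 0.929600
step 4 [2y] zero: DF = P = 4531/5000 ≈ 0.906200
step 5 [2.5y] swap r/2=987/46769: DF=(1 − 987/46769·(0.984600+0.955200+0.929600+0.906200))/(1+987/46769) = 9013/10000 ≈ 0.901300
step 6 [3y] bond c/2=3/100: DF=(509809/500000 − 3/100·(0.984600+0.955200+0.929600+0.906200+0.901300))/(1+3/100) = 8537/10000 ≈ 0.853700
step 7 [3.5y] zero: DF = P = 4111/5000 ≈ 0.822200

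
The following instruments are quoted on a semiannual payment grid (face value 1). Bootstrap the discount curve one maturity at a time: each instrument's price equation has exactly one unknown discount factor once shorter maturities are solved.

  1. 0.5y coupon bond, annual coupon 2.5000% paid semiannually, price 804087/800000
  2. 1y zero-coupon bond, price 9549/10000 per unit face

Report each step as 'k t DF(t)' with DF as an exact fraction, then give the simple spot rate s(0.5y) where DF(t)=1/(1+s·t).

1 1/2 9927/10000
2 1 9549/10000
s(0.5y) = (1/(9927/10000) − 1)/(1/2) = 146/9927 ≈ 1.4707%

step 1 [0.5y] bond c/2=1/80: DF=(804087/800000 − 1/80·(0))/(1+1/80) = 9927/10000 ≈ 0.992700
step 2 [1y] zero: DF = P = 9549/10000 ≈ 0.954900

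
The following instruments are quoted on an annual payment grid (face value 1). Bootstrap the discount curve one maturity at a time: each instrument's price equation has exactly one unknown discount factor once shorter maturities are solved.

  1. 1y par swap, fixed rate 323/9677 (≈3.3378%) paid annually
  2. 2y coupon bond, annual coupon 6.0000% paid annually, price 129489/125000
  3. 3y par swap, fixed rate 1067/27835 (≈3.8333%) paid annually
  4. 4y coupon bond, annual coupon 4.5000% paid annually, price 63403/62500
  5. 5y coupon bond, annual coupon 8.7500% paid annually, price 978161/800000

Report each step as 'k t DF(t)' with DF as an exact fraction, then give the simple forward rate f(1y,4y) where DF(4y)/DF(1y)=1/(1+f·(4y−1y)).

1 1 9677/10000
2 2 369/400
3 3 8933/10000
4 4 8509/10000
5 5 8319/10000
f(1y,4y) = ((9677/10000)/(8509/10000) − 1)/(3) = 1168/25527 ≈ 4.5755%

step 1 [1y] swap r/1=323/9677: DF=(1 − 323/9677·(0))/(1+323/9677) = 9677/10000 ≈ 0.967700
step 2 [2y] bond c/1=3/50: DF=(129489/125000 − 3/50·(0.967700))/(1+3/50) = 369/400 ≈ 0.922500
step 3 [3y] swap r/1=1067/27835: DF=(1 − 1067/27835·(0.967700+0.922500))/(1+1067/27835) = 8933/10000 ≈ 0.893300
step 4 [4y] bond c/1=9/200: DF=(63403/62500 − 9/200·(0.967700+0.922500+0.893300))/(1+9/200) = 8509/10000 ≈ 0.850900
step 5 [5y] bond c/1=7/80: DF=(978161/800000 − 7/80·(0.967700+0.922500+0.893300+0.850900))/(1+7/80) = 8319/10000 ≈ 0.831900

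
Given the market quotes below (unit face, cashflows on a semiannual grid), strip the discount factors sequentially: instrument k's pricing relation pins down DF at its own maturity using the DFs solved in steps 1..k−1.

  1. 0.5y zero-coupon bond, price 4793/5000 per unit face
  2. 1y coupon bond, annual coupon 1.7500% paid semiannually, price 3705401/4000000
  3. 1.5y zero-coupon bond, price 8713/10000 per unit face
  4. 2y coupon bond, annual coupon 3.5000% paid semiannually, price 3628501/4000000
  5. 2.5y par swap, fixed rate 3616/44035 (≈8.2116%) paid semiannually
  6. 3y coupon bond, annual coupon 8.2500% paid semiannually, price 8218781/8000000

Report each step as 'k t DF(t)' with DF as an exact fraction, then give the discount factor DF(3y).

1 1/2 4793/5000
2 1 91/100
3 3/2 8713/10000
4 2 2111/2500
5 5/2 512/625
6 3 4061/5000
DF(3y) = 4061/5000 ≈ 0.812200

step 1 [0.5y] zero: DF = P = 4793/5000 ≈ 0.958600
step 2 [1y] bond c/2=7/800: DF=(3705401/4000000 − 7/800·(0.958600))/(1+7/800) = 91/100 ≈ 0.910000
step 3 [1.5y] zero: DF = P = 8713/10000 ≈ 0.871300
step 4 [2y] bond c/2=7/400: DF=(3628501/4000000 − 7/400·(0.958600+0.910000+0.871300))/(1+7/400) = 2111/2500 ≈ 0.844400
step 5 [2.5y] swap r/2=1808/44035: DF=(1 − 1808/44035·(0.958600+0.910000+0.871300+0.844400))/(1+1808/44035) = 512/625 ≈ 0.819200
step 6 [3y] bond c/2=33/800: DF=(8218781/8000000 − 33/800·(0.958600+0.910000+0.871300+0.844400+0.819200))/(1+33/800) = 4061/5000 ≈ 0.812200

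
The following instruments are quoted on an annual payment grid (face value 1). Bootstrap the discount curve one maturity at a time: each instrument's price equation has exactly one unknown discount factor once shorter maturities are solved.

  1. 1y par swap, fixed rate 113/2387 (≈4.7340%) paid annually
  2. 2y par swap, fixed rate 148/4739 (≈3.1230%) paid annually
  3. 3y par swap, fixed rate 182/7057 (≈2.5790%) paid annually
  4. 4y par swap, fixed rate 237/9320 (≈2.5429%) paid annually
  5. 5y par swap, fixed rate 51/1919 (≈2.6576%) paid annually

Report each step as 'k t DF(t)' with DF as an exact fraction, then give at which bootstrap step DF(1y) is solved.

step 1 [1y] swap r/1=113/2387: DF=(1 − 113/2387·(0))/(1+113/2387) = 2387/2500 ≈ 0.954800
step 2 [2y] swap r/1=148/4739: DF=(1 − 148/4739·(0.954800))/(1+148/4739) = 588/625 ≈ 0.940800
step 3 [3y] swap r/1=182/7057: DF=(1 − 182/7057·(0.954800+0.940800))/(1+182/7057) = 1159/1250 ≈ 0.927200
step 4 [4y] swap r/1=237/9320: DF=(1 − 237/9320·(0.954800+0.940800+0.927200))/(1+237/9320) = 2263/2500 ≈ 0.905200
step 5 [5y] swap r/1=51/1919: DF=(1 − 51/1919·(0.954800+0.940800+0.927200+0.905200))/(1+51/1919) = 1097/1250 ≈ 0.877600

1 1 2387/2500
2 2 588/625
3 3 1159/1250
4 4 2263/2500
5 5 1097/1250
DF(1y) is solved at step 1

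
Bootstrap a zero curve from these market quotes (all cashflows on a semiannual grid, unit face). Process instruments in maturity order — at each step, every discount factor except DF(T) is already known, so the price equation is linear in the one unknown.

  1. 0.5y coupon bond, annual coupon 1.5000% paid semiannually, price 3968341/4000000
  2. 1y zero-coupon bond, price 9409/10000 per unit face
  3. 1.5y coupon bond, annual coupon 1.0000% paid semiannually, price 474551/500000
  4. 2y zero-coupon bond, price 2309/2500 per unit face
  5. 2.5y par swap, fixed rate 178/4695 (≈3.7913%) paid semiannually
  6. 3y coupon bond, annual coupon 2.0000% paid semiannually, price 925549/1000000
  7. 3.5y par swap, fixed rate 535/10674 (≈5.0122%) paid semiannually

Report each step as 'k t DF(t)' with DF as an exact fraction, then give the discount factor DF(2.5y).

1 1/2 9847/10000
2 1 9409/10000
3 3/2 2337/2500
4 2 2309/2500
5 5/2 911/1000
6 3 8699/10000
7 7/2 1679/2000
DF(2.5y) = 911/1000 ≈ 0.911000

step 1 [0.5y] bond c/2=3/400: DF=(3968341/4000000 − 3/400·(0))/(1+3/400) = 9847/10000 ≈ 0.984700
step 2 [1y] zero: DF = P = 9409/10000 ≈ 0.940900
step 3 [1.5y] bond c/2=1/200: DF=(474551/500000 − 1/200·(0.984700+0.940900))/(1+1/200) = 2337/2500 ≈ 0.934800
step 4 [2y] zero: DF = P = 2309/2500 ≈ 0.923600
step 5 [2.5y] swap r/2=89/4695: DF=(1 − 89/4695·(0.984700+0.940900+0.934800+0.923600))/(1+89/4695) = 911/1000 ≈ 0.911000
step 6 [3y] bond c/2=1/100: DF=(925549/1000000 − 1/100·(0.984700+0.940900+0.934800+0.923600+0.911000))/(1+1/100) = 8699/10000 ≈ 0.869900
step 7 [3.5y] swap r/2=535/21348: DF=(1 − 535/21348·(0.984700+0.940900+0.934800+0.923600+0.911000+0.869900))/(1+535/21348) = 1679/2000 ≈ 0.839500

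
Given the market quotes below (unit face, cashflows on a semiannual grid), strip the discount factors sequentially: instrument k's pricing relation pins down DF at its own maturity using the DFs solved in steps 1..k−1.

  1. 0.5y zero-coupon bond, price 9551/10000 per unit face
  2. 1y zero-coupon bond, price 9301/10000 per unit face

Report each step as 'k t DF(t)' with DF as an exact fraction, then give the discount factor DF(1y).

1 1/2 9551/10000
2 1 9301/10000
DF(1y) = 9301/10000 ≈ 0.930100

step 1 [0.5y] zero: DF = P = 9551/10000 ≈ 0.955100
step 2 [1y] zero: DF = P = 9301/10000 ≈ 0.930100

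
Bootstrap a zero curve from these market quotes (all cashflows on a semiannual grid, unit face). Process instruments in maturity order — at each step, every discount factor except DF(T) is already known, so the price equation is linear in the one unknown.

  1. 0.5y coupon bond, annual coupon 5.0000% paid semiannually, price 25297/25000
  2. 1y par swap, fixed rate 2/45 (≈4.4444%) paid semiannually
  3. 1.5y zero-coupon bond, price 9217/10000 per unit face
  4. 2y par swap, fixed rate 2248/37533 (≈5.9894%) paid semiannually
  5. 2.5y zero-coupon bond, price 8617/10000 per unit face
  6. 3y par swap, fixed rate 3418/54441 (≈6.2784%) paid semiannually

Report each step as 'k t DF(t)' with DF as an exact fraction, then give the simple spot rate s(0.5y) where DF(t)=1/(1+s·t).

1 1/2 617/625
2 1 598/625
3 3/2 9217/10000
4 2 2219/2500
5 5/2 8617/10000
6 3 8291/10000
s(0.5y) = (1/(617/625) − 1)/(1/2) = 16/617 ≈ 2.5932%

step 1 [0.5y] bond c/2=1/40: DF=(25297/25000 − 1/40·(0))/(1+1/40) = 617/625 ≈ 0.987200
step 2 [1y] swap r/2=1/45: DF=(1 − 1/45·(0.987200))/(1+1/45) = 598/625 ≈ 0.956800
step 3 [1.5y] zero: DF = P = 9217/10000 ≈ 0.921700
step 4 [2y] swap r/2=1124/37533: DF=(1 − 1124/37533·(0.987200+0.956800+0.921700))/(1+1124/37533) = 2219/2500 ≈ 0.887600
step 5 [2.5y] zero: DF = P = 8617/10000 ≈ 0.861700
step 6 [3y] swap r/2=1709/54441: DF=(1 − 1709/54441·(0.987200+0.956800+0.921700+0.887600+0.861700))/(1+1709/54441) = 8291/10000 ≈ 0.829100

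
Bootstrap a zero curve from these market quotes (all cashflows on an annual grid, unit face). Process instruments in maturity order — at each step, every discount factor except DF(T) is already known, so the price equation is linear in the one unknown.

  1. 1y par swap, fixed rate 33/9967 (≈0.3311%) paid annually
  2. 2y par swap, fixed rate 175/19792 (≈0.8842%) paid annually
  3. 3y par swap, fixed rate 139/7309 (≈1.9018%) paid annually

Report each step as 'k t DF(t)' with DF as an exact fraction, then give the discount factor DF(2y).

1 1 9967/10000
2 2 393/400
3 3 2361/2500
DF(2y) = 393/400 ≈ 0.982500

step 1 [1y] swap r/1=33/9967: DF=(1 − 33/9967·(0))/(1+33/9967) = 9967/10000 ≈ 0.996700
step 2 [2y] swap r/1=175/19792: DF=(1 − 175/19792·(0.996700))/(1+175/19792) = 393/400 ≈ 0.982500
step 3 [3y] swap r/1=139/7309: DF=(1 − 139/7309·(0.996700+0.982500))/(1+139/7309) = 2361/2500 ≈ 0.944400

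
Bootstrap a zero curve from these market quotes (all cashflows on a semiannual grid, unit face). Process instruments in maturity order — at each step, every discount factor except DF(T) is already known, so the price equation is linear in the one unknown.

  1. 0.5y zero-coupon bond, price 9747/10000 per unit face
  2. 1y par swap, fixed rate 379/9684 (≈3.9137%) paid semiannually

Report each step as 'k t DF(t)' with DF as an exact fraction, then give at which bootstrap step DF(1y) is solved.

step 1 [0.5y] zero: DF = P = 9747/10000 ≈ 0.974700
step 2 [1y] swap r/2=379/19368: DF=(1 − 379/19368·(0.974700))/(1+379/19368) = 9621/10000 ≈ 0.962100

1 1/2 9747/10000
2 1 9621/10000
DF(1y) is solved at step 2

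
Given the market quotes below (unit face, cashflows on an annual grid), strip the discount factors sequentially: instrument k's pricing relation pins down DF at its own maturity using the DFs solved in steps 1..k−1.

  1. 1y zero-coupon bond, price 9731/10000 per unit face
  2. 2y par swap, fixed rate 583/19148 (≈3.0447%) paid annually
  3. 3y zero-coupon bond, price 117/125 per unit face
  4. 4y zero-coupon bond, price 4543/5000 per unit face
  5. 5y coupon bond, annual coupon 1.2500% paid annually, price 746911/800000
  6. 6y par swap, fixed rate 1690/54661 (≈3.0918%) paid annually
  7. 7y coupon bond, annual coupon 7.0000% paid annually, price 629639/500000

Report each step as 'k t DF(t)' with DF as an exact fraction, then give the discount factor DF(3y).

step 1 [1y] zero: DF = P = 9731/10000 ≈ 0.973100
step 2 [2y] swap r/1=583/19148: DF=(1 − 583/19148·(0.973100))/(1+583/19148) = 9417/10000 ≈ 0.941700
step 3 [3y] zero: DF = P = 117/125 ≈ 0.936000
step 4 [4y] zero: DF = P = 4543/5000 ≈ 0.908600
step 5 [5y] bond c/1=1/80: DF=(746911/800000 − 1/80·(0.973100+0.941700+0.936000+0.908600))/(1+1/80) = 8757/10000 ≈ 0.875700
step 6 [6y] swap r/1=1690/54661: DF=(1 − 1690/54661·(0.973100+0.941700+0.936000+0.908600+0.875700))/(1+1690/54661) = 831/1000 ≈ 0.831000
step 7 [7y] bond c/1=7/100: DF=(629639/500000 − 7/100·(0.973100+0.941700+0.936000+0.908600+0.875700+0.831000))/(1+7/100) = 8193/10000 ≈ 0.819300

1 1 9731/10000
2 2 9417/10000
3 3 117/125
4 4 4543/5000
5 5 8757/10000
6 6 831/1000
7 7 8193/10000
DF(3y) = 117/125 ≈ 0.936000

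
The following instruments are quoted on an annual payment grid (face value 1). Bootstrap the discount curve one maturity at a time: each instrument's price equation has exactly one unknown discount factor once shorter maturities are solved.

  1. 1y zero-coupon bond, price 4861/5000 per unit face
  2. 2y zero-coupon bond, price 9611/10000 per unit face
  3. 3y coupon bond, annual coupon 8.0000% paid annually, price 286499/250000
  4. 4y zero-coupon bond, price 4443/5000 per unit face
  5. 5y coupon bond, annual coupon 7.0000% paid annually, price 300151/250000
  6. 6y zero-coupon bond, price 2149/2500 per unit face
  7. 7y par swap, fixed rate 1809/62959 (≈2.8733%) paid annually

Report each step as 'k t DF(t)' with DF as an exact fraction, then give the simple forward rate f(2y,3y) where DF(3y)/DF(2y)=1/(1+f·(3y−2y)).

step 1 [1y] zero: DF = P = 4861/5000 ≈ 0.972200
step 2 [2y] zero: DF = P = 9611/10000 ≈ 0.961100
step 3 [3y] bond c/1=2/25: DF=(286499/250000 − 2/25·(0.972200+0.961100))/(1+2/25) = 9179/10000 ≈ 0.917900
step 4 [4y] zero: DF = P = 4443/5000 ≈ 0.888600
step 5 [5y] bond c/1=7/100: DF=(300151/250000 − 7/100·(0.972200+0.961100+0.917900+0.888600))/(1+7/100) = 4387/5000 ≈ 0.877400
step 6 [6y] zero: DF = P = 2149/2500 ≈ 0.859600
step 7 [7y] swap r/1=1809/62959: DF=(1 − 1809/62959·(0.972200+0.961100+0.917900+0.888600+0.877400+0.859600))/(1+1809/62959) = 8191/10000 ≈ 0.819100

1 1 4861/5000
2 2 9611/10000
3 3 9179/10000
4 4 4443/5000
5 5 4387/5000
6 6 2149/2500
7 7 8191/10000
f(2y,3y) = ((9611/10000)/(9179/10000) − 1)/(1) = 432/9179 ≈ 4.7064%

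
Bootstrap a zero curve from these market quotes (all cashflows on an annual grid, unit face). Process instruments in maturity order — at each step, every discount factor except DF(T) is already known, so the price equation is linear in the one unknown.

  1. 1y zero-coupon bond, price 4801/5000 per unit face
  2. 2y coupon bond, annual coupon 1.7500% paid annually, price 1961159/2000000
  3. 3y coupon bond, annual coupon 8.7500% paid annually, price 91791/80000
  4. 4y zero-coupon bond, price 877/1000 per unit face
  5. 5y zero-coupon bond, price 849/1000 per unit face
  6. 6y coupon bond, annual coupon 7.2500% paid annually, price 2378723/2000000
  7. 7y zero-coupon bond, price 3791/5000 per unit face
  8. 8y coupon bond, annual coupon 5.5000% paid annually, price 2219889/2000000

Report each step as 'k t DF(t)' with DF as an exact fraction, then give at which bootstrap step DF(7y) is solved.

1 1 4801/5000
2 2 592/625
3 3 1127/1250
4 4 877/1000
5 5 849/1000
6 6 1003/1250
7 7 3791/5000
8 8 7343/10000
DF(7y) is solved at step 7

step 1 [1y] zero: DF = P = 4801/5000 ≈ 0.960200
step 2 [2y] bond c/1=7/400: DF=(1961159/2000000 − 7/400·(0.960200))/(1+7/400) = 592/625 ≈ 0.947200
step 3 [3y] bond c/1=7/80: DF=(91791/80000 − 7/80·(0.960200+0.947200))/(1+7/80) = 1127/1250 ≈ 0.901600
step 4 [4y] zero: DF = P = 877/1000 ≈ 0.877000
step 5 [5y] zero: DF = P = 849/1000 ≈ 0.849000
step 6 [6y] bond c/1=29/400: DF=(2378723/2000000 − 29/400·(0.960200+0.947200+0.901600+0.877000+0.849000))/(1+29/400) = 1003/1250 ≈ 0.802400
step 7 [7y] zero: DF = P = 3791/5000 ≈ 0.758200
step 8 [8y] bond c/1=11/200: DF=(2219889/2000000 − 11/200·(0.960200+0.947200+0.901600+0.877000+0.849000+0.802400+0.758200))/(1+11/200) = 7343/10000 ≈ 0.734300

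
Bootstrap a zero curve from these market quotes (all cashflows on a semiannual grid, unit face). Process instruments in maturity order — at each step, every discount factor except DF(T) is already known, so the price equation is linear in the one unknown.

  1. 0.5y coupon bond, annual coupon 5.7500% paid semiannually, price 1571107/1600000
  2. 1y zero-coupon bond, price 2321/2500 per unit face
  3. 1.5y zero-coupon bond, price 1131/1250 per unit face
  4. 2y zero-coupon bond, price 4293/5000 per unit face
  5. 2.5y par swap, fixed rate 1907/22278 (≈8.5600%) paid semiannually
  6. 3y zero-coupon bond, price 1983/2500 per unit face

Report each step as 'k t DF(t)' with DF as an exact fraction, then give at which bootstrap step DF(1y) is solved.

step 1 [0.5y] bond c/2=23/800: DF=(1571107/1600000 − 23/800·(0))/(1+23/800) = 1909/2000 ≈ 0.954500
step 2 [1y] zero: DF = P = 2321/2500 ≈ 0.928400
step 3 [1.5y] zero: DF = P = 1131/1250 ≈ 0.904800
step 4 [2y] zero: DF = P = 4293/5000 ≈ 0.858600
step 5 [2.5y] swap r/2=1907/44556: DF=(1 − 1907/44556·(0.954500+0.928400+0.904800+0.858600))/(1+1907/44556) = 8093/10000 ≈ 0.809300
step 6 [3y] zero: DF = P = 1983/2500 ≈ 0.793200

1 1/2 1909/2000
2 1 2321/2500
3 3/2 1131/1250
4 2 4293/5000
5 5/2 8093/10000
6 3 1983/2500
DF(1y) is solved at step 2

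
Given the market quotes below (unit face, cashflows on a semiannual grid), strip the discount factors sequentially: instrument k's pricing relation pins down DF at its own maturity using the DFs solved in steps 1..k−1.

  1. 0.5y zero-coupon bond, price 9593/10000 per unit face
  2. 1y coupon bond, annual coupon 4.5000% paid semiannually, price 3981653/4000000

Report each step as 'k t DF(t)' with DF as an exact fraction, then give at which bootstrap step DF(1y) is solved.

step 1 [0.5y] zero: DF = P = 9593/10000 ≈ 0.959300
step 2 [1y] bond c/2=9/400: DF=(3981653/4000000 − 9/400·(0.959300))/(1+9/400) = 2381/2500 ≈ 0.952400

1 1/2 9593/10000
2 1 2381/2500
DF(1y) is solved at step 2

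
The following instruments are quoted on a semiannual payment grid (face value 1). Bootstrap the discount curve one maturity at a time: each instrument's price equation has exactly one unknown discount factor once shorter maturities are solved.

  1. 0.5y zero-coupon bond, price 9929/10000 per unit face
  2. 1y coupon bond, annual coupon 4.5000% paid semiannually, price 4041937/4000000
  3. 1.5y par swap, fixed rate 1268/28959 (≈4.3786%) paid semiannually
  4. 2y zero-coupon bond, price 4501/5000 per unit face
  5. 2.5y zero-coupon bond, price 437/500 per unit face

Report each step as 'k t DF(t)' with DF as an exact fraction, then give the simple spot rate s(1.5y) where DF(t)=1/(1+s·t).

step 1 [0.5y] zero: DF = P = 9929/10000 ≈ 0.992900
step 2 [1y] bond c/2=9/400: DF=(4041937/4000000 − 9/400·(0.992900))/(1+9/400) = 604/625 ≈ 0.966400
step 3 [1.5y] swap r/2=634/28959: DF=(1 − 634/28959·(0.992900+0.966400))/(1+634/28959) = 4683/5000 ≈ 0.936600
step 4 [2y] zero: DF = P = 4501/5000 ≈ 0.900200
step 5 [2.5y] zero: DF = P = 437/500 ≈ 0.874000

1 1/2 9929/10000
2 1 604/625
3 3/2 4683/5000
4 2 4501/5000
5 5/2 437/500
s(1.5y) = (1/(4683/5000) − 1)/(3/2) = 634/14049 ≈ 4.5128%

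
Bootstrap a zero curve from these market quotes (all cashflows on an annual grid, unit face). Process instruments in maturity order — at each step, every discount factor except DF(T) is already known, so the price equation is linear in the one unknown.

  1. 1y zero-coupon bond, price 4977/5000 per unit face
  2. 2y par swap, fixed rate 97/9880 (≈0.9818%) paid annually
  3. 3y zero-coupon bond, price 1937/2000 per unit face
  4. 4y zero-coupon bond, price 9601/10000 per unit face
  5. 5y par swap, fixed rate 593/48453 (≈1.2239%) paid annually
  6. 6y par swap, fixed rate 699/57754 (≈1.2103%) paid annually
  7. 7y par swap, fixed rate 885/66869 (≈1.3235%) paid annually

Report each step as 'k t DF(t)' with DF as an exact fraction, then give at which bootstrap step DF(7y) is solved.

step 1 [1y] zero: DF = P = 4977/5000 ≈ 0.995400
step 2 [2y] swap r/1=97/9880: DF=(1 − 97/9880·(0.995400))/(1+97/9880) = 4903/5000 ≈ 0.980600
step 3 [3y] zero: DF = P = 1937/2000 ≈ 0.968500
step 4 [4y] zero: DF = P = 9601/10000 ≈ 0.960100
step 5 [5y] swap r/1=593/48453: DF=(1 − 593/48453·(0.995400+0.980600+0.968500+0.960100))/(1+593/48453) = 9407/10000 ≈ 0.940700
step 6 [6y] swap r/1=699/57754: DF=(1 − 699/57754·(0.995400+0.980600+0.968500+0.960100+0.940700))/(1+699/57754) = 9301/10000 ≈ 0.930100
step 7 [7y] swap r/1=885/66869: DF=(1 − 885/66869·(0.995400+0.980600+0.968500+0.960100+0.940700+0.930100))/(1+885/66869) = 1823/2000 ≈ 0.911500

1 1 4977/5000
2 2 4903/5000
3 3 1937/2000
4 4 9601/10000
5 5 9407/10000
6 6 9301/10000
7 7 1823/2000
DF(7y) is solved at step 7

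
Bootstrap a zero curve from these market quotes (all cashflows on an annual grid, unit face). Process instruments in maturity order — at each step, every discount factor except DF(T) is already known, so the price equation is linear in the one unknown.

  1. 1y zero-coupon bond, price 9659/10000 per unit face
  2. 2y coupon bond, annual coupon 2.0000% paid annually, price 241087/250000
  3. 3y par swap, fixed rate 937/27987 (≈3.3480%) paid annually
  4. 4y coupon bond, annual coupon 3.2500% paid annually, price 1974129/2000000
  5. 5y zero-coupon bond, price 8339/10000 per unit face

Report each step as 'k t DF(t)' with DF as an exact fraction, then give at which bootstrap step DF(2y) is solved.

1 1 9659/10000
2 2 1853/2000
3 3 9063/10000
4 4 8679/10000
5 5 8339/10000
DF(2y) is solved at step 2

step 1 [1y] zero: DF = P = 9659/10000 ≈ 0.965900
step 2 [2y] bond c/1=1/50: DF=(241087/250000 − 1/50·(0.965900))/(1+1/50) = 1853/2000 ≈ 0.926500
step 3 [3y] swap r/1=937/27987: DF=(1 − 937/27987·(0.965900+0.926500))/(1+937/27987) = 9063/10000 ≈ 0.906300
step 4 [4y] bond c/1=13/400: DF=(1974129/2000000 − 13/400·(0.965900+0.926500+0.906300))/(1+13/400) = 8679/10000 ≈ 0.867900
step 5 [5y] zero: DF = P = 8339/10000 ≈ 0.833900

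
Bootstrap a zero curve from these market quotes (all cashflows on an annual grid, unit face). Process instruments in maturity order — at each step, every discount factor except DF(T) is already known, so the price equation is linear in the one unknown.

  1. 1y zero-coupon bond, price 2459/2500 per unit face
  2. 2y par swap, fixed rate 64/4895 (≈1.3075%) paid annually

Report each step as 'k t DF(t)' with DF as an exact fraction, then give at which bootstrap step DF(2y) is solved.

1 1 2459/2500
2 2 609/625
DF(2y) is solved at step 2

step 1 [1y] zero: DF = P = 2459/2500 ≈ 0.983600
step 2 [2y] swap r/1=64/4895: DF=(1 − 64/4895·(0.983600))/(1+64/4895) = 609/625 ≈ 0.974400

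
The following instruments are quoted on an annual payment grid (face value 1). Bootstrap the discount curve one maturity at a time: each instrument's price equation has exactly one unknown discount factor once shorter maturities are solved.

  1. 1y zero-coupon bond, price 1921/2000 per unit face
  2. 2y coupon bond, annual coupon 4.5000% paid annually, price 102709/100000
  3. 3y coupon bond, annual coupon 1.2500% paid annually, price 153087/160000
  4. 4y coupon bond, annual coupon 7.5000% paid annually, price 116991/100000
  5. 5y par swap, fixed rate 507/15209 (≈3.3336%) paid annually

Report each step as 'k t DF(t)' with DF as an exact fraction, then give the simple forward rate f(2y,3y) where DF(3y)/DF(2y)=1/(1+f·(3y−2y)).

1 1 1921/2000
2 2 1883/2000
3 3 1843/2000
4 4 8913/10000
5 5 8479/10000
f(2y,3y) = ((1883/2000)/(1843/2000) − 1)/(1) = 40/1843 ≈ 2.1704%

step 1 [1y] zero: DF = P = 1921/2000 ≈ 0.960500
step 2 [2y] bond c/1=9/200: DF=(102709/100000 − 9/200·(0.960500))/(1+9/200) = 1883/2000 ≈ 0.941500
step 3 [3y] bond c/1=1/80: DF=(153087/160000 − 1/80·(0.960500+0.941500))/(1+1/80) = 1843/2000 ≈ 0.921500
step 4 [4y] bond c/1=3/40: DF=(116991/100000 − 3/40·(0.960500+0.941500+0.921500))/(1+3/40) = 8913/10000 ≈ 0.891300
step 5 [5y] swap r/1=507/15209: DF=(1 − 507/15209·(0.960500+0.941500+0.921500+0.891300))/(1+507/15209) = 8479/10000 ≈ 0.847900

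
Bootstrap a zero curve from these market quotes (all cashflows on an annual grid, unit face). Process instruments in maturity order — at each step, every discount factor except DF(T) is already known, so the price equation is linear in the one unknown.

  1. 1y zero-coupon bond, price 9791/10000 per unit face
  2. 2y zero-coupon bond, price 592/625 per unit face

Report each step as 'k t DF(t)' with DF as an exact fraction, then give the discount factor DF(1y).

step 1 [1y] zero: DF = P = 9791/10000 ≈ 0.979100
step 2 [2y] zero: DF = P = 592/625 ≈ 0.947200

1 1 9791/10000
2 2 592/625
DF(1y) = 9791/10000 ≈ 0.979100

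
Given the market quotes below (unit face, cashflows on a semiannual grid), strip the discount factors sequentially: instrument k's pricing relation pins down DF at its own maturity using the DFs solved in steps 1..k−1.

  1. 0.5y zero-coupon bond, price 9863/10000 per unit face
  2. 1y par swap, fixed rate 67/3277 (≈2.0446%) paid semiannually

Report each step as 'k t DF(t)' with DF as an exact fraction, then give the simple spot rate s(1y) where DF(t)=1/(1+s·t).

step 1 [0.5y] zero: DF = P = 9863/10000 ≈ 0.986300
step 2 [1y] swap r/2=67/6554: DF=(1 − 67/6554·(0.986300))/(1+67/6554) = 9799/10000 ≈ 0.979900

1 1/2 9863/10000
2 1 9799/10000
s(1y) = (1/(9799/10000) − 1)/(1) = 201/9799 ≈ 2.0512%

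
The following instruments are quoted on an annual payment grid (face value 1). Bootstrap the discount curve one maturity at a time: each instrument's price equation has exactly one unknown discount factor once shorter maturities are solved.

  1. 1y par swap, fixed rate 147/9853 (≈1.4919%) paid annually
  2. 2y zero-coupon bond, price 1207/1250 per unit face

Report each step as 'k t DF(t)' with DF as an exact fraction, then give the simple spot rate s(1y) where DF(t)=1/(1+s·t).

1 1 9853/10000
2 2 1207/1250
s(1y) = (1/(9853/10000) − 1)/(1) = 147/9853 ≈ 1.4919%

step 1 [1y] swap r/1=147/9853: DF=(1 − 147/9853·(0))/(1+147/9853) = 9853/10000 ≈ 0.985300
step 2 [2y] zero: DF = P = 1207/1250 ≈ 0.965600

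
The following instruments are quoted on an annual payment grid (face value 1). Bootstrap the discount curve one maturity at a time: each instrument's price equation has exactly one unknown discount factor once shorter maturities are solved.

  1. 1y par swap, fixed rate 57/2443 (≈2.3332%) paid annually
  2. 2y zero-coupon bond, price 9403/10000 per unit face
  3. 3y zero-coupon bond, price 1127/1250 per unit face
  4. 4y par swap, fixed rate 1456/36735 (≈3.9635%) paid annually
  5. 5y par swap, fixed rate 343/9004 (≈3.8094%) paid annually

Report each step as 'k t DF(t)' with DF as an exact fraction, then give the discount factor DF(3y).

step 1 [1y] swap r/1=57/2443: DF=(1 − 57/2443·(0))/(1+57/2443) = 2443/2500 ≈ 0.977200
step 2 [2y] zero: DF = P = 9403/10000 ≈ 0.940300
step 3 [3y] zero: DF = P = 1127/1250 ≈ 0.901600
step 4 [4y] swap r/1=1456/36735: DF=(1 − 1456/36735·(0.977200+0.940300+0.901600))/(1+1456/36735) = 534/625 ≈ 0.854400
step 5 [5y] swap r/1=343/9004: DF=(1 − 343/9004·(0.977200+0.940300+0.901600+0.854400))/(1+343/9004) = 1657/2000 ≈ 0.828500

1 1 2443/2500
2 2 9403/10000
3 3 1127/1250
4 4 534/625
5 5 1657/2000
DF(3y) = 1127/1250 ≈ 0.901600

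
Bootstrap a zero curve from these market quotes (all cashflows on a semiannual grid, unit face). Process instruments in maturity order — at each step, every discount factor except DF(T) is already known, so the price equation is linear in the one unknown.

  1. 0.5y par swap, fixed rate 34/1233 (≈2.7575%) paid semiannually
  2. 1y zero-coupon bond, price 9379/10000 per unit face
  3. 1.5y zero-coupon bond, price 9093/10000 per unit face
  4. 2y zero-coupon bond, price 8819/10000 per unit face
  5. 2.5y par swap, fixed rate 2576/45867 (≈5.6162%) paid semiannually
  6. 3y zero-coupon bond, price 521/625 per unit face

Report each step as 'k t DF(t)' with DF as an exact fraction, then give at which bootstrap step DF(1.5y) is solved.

1 1/2 1233/1250
2 1 9379/10000
3 3/2 9093/10000
4 2 8819/10000
5 5/2 1089/1250
6 3 521/625
DF(1.5y) is solved at step 3

step 1 [0.5y] swap r/2=17/1233: DF=(1 − 17/1233·(0))/(1+17/1233) = 1233/1250 ≈ 0.986400
step 2 [1y] zero: DF = P = 9379/10000 ≈ 0.937900
step 3 [1.5y] zero: DF = P = 9093/10000 ≈ 0.909300
step 4 [2y] zero: DF = P = 8819/10000 ≈ 0.881900
step 5 [2.5y] swap r/2=1288/45867: DF=(1 − 1288/45867·(0.986400+0.937900+0.909300+0.881900))/(1+1288/45867) = 1089/1250 ≈ 0.871200
step 6 [3y] zero: DF = P = 521/625 ≈ 0.833600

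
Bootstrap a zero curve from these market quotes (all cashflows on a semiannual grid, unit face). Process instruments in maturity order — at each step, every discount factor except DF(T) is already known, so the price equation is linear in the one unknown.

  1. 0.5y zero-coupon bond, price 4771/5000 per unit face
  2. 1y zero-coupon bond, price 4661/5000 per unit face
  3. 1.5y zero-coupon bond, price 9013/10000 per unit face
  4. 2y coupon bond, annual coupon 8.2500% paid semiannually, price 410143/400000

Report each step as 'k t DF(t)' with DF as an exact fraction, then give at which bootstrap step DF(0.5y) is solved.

step 1 [0.5y] zero: DF = P = 4771/5000 ≈ 0.954200
step 2 [1y] zero: DF = P = 4661/5000 ≈ 0.932200
step 3 [1.5y] zero: DF = P = 9013/10000 ≈ 0.901300
step 4 [2y] bond c/2=33/800: DF=(410143/400000 − 33/800·(0.954200+0.932200+0.901300))/(1+33/800) = 8743/10000 ≈ 0.874300

1 1/2 4771/5000
2 1 4661/5000
3 3/2 9013/10000
4 2 8743/10000
DF(0.5y) is solved at step 1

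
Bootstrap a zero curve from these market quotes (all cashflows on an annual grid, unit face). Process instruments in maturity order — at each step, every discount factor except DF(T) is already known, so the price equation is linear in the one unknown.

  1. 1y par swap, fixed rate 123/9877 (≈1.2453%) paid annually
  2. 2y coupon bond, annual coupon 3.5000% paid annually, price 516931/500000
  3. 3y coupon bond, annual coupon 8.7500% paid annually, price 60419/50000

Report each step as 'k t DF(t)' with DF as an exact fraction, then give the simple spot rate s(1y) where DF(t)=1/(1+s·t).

step 1 [1y] swap r/1=123/9877: DF=(1 − 123/9877·(0))/(1+123/9877) = 9877/10000 ≈ 0.987700
step 2 [2y] bond c/1=7/200: DF=(516931/500000 − 7/200·(0.987700))/(1+7/200) = 1931/2000 ≈ 0.965500
step 3 [3y] bond c/1=7/80: DF=(60419/50000 − 7/80·(0.987700+0.965500))/(1+7/80) = 477/500 ≈ 0.954000

1 1 9877/10000
2 2 1931/2000
3 3 477/500
s(1y) = (1/(9877/10000) − 1)/(1) = 123/9877 ≈ 1.2453%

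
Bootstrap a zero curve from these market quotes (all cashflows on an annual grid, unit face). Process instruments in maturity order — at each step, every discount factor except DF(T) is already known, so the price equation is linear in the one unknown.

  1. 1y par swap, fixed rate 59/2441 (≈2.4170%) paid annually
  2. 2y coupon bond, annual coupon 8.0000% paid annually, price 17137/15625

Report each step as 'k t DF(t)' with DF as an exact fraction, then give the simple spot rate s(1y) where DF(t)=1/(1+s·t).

step 1 [1y] swap r/1=59/2441: DF=(1 − 59/2441·(0))/(1+59/2441) = 2441/2500 ≈ 0.976400
step 2 [2y] bond c/1=2/25: DF=(17137/15625 − 2/25·(0.976400))/(1+2/25) = 1179/1250 ≈ 0.943200

1 1 2441/2500
2 2 1179/1250
s(1y) = (1/(2441/2500) − 1)/(1) = 59/2441 ≈ 2.4170%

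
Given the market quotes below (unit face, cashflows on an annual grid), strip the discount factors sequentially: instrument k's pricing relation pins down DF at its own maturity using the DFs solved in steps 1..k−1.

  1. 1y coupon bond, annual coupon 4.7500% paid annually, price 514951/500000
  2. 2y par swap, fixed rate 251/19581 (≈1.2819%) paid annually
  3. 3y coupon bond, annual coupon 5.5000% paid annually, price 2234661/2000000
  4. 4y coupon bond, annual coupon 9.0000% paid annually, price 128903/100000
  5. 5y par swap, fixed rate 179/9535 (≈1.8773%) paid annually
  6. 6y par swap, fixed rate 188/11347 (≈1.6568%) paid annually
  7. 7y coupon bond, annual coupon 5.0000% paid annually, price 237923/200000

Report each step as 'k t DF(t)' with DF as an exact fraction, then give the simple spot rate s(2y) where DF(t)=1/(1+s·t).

step 1 [1y] bond c/1=19/400: DF=(514951/500000 − 19/400·(0))/(1+19/400) = 1229/1250 ≈ 0.983200
step 2 [2y] swap r/1=251/19581: DF=(1 − 251/19581·(0.983200))/(1+251/19581) = 9749/10000 ≈ 0.974900
step 3 [3y] bond c/1=11/200: DF=(2234661/2000000 − 11/200·(0.983200+0.974900))/(1+11/200) = 957/1000 ≈ 0.957000
step 4 [4y] bond c/1=9/100: DF=(128903/100000 − 9/100·(0.983200+0.974900+0.957000))/(1+9/100) = 9419/10000 ≈ 0.941900
step 5 [5y] swap r/1=179/9535: DF=(1 − 179/9535·(0.983200+0.974900+0.957000+0.941900))/(1+179/9535) = 1821/2000 ≈ 0.910500
step 6 [6y] swap r/1=188/11347: DF=(1 − 188/11347·(0.983200+0.974900+0.957000+0.941900+0.910500))/(1+188/11347) = 453/500 ≈ 0.906000
step 7 [7y] bond c/1=1/20: DF=(237923/200000 − 1/20·(0.983200+0.974900+0.957000+0.941900+0.910500+0.906000))/(1+1/20) = 2157/2500 ≈ 0.862800

1 1 1229/1250
2 2 9749/10000
3 3 957/1000
4 4 9419/10000
5 5 1821/2000
6 6 453/500
7 7 2157/2500
s(2y) = (1/(9749/10000) − 1)/(2) = 251/19498 ≈ 1.2873%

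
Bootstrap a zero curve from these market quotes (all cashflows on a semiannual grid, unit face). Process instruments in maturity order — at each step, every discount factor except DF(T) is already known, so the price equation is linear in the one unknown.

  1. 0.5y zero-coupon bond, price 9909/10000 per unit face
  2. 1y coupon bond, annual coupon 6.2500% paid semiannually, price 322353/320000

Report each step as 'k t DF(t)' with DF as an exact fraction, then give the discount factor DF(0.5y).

1 1/2 9909/10000
2 1 2367/2500
DF(0.5y) = 9909/10000 ≈ 0.990900

step 1 [0.5y] zero: DF = P = 9909/10000 ≈ 0.990900
step 2 [1y] bond c/2=1/32: DF=(322353/320000 − 1/32·(0.990900))/(1+1/32) = 2367/2500 ≈ 0.946800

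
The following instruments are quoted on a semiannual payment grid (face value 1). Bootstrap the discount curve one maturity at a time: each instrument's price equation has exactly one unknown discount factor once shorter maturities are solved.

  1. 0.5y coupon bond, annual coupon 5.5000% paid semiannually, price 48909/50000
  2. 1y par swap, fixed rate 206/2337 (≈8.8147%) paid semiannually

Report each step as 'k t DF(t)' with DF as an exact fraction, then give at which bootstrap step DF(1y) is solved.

1 1/2 119/125
2 1 1147/1250
DF(1y) is solved at step 2

step 1 [0.5y] bond c/2=11/400: DF=(48909/50000 − 11/400·(0))/(1+11/400) = 119/125 ≈ 0.952000
step 2 [1y] swap r/2=103/2337: DF=(1 − 103/2337·(0.952000))/(1+103/2337) = 1147/1250 ≈ 0.917600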